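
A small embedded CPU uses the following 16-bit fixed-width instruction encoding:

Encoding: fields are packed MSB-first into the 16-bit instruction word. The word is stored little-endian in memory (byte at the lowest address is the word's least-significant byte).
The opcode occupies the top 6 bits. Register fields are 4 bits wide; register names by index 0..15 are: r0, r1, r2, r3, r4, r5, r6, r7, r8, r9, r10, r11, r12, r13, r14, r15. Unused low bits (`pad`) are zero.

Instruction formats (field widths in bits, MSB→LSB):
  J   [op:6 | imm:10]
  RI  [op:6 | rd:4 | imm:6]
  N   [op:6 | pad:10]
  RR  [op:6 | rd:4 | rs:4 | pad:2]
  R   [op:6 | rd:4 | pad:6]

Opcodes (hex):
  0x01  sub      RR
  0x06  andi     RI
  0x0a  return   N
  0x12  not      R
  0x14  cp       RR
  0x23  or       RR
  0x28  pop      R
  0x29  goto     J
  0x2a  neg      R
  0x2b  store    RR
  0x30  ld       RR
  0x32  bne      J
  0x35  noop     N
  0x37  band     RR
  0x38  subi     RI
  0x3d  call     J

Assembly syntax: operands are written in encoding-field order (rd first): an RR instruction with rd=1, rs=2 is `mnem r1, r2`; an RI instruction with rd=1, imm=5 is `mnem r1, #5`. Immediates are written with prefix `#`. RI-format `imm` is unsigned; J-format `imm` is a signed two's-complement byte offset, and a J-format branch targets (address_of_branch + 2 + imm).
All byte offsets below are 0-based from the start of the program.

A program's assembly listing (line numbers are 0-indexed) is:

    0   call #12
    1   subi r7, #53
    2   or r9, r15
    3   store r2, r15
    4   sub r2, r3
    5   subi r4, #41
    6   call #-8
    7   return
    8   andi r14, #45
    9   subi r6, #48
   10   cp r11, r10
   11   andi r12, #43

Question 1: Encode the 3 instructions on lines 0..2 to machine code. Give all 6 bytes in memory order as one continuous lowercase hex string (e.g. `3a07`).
line 0 (call): pack op=0x3d:6|imm=12:10 = 0xf40c; little→ 0c f4
line 1 (subi): pack op=0x38:6|rd=7:4|imm=53:6 = 0xe1f5; little→ f5 e1
line 2 (or): pack op=0x23:6|rd=9:4|rs=15:4|pad=0:2 = 0x8e7c; little→ 7c 8e

0cf4f5e17c8e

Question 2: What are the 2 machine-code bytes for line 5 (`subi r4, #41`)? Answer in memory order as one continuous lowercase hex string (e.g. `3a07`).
line 5 (subi): pack op=0x38:6|rd=4:4|imm=41:6 = 0xe129; little→ 29 e1

29e1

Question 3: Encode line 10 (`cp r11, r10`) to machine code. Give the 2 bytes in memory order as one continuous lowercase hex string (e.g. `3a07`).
e852

L10: cp op=0x14:6|rd=11:4|rs=10:4|pad=0:2 ⇒ 0x52e8 ⇒ little e8 52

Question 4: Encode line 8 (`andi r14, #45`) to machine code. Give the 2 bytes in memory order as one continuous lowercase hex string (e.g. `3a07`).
line 8 (andi): pack op=0x6:6|rd=14:4|imm=45:6 = 0x1bad; little→ ad 1b

ad1b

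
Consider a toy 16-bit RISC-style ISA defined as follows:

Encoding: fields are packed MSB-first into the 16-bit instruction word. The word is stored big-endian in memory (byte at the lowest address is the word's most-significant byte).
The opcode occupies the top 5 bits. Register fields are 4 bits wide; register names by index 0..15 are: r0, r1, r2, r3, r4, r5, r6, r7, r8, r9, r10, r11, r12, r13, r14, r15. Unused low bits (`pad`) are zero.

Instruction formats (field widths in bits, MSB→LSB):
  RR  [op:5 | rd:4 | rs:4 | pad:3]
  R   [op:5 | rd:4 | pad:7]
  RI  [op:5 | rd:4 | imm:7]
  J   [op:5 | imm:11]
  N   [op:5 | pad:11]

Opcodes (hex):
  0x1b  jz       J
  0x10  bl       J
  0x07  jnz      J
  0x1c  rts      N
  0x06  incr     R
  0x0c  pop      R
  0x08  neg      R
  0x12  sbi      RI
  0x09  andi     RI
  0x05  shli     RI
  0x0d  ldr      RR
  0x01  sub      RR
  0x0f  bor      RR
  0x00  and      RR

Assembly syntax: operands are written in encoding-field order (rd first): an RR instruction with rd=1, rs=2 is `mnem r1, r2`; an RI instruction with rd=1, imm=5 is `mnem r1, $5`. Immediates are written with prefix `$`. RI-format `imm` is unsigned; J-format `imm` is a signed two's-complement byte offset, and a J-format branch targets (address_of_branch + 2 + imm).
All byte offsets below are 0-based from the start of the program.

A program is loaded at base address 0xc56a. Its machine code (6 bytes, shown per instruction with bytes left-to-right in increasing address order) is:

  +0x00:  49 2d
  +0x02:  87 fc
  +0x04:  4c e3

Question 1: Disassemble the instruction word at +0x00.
off 0x00: read 49 2d as big → 0x492d
  top 5b → 0x9 → andi [RI]
  rd: (w>>7)&0xf=0x2 → r2
  imm: (w>>0)&0x7f=0x2d → $45

andi r2, $45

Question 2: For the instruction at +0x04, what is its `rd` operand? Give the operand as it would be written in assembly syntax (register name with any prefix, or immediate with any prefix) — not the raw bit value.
r9

[04] 4c e3 → 0x4ce3
  top 5b → 0x9 → andi [RI]
  [10:7] rd=9 = r9
  [6:0] imm=99 = $99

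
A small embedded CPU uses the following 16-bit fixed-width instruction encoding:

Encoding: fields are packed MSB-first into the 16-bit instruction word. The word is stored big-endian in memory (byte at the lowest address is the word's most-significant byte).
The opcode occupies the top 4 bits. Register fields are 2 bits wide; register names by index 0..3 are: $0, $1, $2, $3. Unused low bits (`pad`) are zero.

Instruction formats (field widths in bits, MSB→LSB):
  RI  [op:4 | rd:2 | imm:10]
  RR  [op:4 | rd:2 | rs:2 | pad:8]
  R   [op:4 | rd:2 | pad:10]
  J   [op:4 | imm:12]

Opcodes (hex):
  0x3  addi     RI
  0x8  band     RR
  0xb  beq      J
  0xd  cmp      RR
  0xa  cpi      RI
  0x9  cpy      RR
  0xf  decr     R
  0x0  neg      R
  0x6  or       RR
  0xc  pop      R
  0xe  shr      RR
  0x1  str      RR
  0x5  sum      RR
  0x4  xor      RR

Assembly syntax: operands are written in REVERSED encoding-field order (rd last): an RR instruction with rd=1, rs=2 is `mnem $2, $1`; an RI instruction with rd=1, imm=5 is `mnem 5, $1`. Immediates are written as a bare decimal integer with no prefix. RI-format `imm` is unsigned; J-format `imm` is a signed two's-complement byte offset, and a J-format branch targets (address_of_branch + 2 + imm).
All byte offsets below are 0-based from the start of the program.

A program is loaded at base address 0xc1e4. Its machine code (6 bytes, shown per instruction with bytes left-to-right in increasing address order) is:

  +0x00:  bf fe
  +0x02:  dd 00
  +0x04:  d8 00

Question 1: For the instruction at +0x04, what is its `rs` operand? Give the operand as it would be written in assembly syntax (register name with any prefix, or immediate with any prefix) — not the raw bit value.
$0

+0x04: d8 00 ⇒ word 0xd800 (big)
  opcode bits[15:12]=0xd: cmp/RR
  rd: (w>>10)&0x3=0x2 → $2
  rs: (w>>8)&0x3=0x0 → $0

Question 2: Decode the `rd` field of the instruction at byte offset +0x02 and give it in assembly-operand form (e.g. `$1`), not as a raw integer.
[02] dd 00 → 0xdd00
  top 4b → 0xd → cmp [RR]
  rd: (w>>10)&0x3=0x3 → $3
  rs: (w>>8)&0x3=0x1 → $1

$3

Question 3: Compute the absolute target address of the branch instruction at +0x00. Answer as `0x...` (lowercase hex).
0xc1e4

off 0x00: read bf fe as big → 0xbffe
  top 4b → 0xb → beq [J]
  imm@[11:0]=0xffe (s12→-2) ⇒ -2
  target = base 0xc1e4 + off 0x00 + 2 + imm -2 = 0xc1e4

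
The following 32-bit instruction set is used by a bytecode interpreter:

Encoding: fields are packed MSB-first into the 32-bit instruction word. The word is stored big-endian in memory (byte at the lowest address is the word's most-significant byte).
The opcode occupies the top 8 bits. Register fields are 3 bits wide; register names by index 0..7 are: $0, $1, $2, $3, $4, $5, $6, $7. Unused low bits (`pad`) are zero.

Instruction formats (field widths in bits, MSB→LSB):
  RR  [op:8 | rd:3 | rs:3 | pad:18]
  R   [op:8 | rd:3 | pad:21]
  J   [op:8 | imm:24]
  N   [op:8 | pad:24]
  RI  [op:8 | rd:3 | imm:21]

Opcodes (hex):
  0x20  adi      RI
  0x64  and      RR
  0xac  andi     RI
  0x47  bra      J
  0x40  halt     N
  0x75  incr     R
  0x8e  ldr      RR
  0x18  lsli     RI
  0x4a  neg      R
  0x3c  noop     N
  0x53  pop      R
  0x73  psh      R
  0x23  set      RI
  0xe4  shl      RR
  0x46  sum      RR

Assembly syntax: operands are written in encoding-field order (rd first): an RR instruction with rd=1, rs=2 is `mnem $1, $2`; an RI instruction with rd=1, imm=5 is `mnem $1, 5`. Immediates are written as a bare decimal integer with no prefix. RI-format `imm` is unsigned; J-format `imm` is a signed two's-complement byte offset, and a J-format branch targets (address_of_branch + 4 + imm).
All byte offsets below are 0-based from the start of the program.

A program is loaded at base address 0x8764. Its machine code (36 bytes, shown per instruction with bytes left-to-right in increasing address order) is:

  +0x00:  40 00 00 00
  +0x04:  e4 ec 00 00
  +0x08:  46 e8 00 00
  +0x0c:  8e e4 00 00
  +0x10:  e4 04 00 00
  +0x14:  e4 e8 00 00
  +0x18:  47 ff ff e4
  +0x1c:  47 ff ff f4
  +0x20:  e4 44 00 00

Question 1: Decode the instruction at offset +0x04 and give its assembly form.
off 0x04: read e4 ec 00 00 as big → 0xe4ec0000
  opcode bits[31:24]=0xe4: shl/RR
  rd: (w>>21)&0x7=0x7 → $7
  rs: (w>>18)&0x7=0x3 → $3

shl $7, $3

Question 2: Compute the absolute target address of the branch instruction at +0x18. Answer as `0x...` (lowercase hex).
0x8764

@+18  big-endian(47 ff ff e4) = 0x47ffffe4
  op=0x47ffffe4>>24=0x47 ⇒ bra (J)
  imm: (w>>0)&0xffffff=0xffffe4 (s24→-28) → -28
  target = base 0x8764 + off 0x18 + 4 + imm -28 = 0x8764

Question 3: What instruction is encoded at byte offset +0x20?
shl $2, $1

off 0x20: read e4 44 00 00 as big → 0xe4440000
  opcode bits[31:24]=0xe4: shl/RR
  [23:21] rd=2 = $2
  [20:18] rs=1 = $1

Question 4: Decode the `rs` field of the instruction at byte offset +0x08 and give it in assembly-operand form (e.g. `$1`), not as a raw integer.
$2

off 0x08: read 46 e8 00 00 as big → 0x46e80000
  op=0x46e80000>>24=0x46 ⇒ sum (RR)
  rd: (w>>21)&0x7=0x7 → $7
  rs: (w>>18)&0x7=0x2 → $2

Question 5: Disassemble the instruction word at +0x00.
[00] 40 00 00 00 → 0x40000000
  opcode bits[31:24]=0x40: halt/N

halt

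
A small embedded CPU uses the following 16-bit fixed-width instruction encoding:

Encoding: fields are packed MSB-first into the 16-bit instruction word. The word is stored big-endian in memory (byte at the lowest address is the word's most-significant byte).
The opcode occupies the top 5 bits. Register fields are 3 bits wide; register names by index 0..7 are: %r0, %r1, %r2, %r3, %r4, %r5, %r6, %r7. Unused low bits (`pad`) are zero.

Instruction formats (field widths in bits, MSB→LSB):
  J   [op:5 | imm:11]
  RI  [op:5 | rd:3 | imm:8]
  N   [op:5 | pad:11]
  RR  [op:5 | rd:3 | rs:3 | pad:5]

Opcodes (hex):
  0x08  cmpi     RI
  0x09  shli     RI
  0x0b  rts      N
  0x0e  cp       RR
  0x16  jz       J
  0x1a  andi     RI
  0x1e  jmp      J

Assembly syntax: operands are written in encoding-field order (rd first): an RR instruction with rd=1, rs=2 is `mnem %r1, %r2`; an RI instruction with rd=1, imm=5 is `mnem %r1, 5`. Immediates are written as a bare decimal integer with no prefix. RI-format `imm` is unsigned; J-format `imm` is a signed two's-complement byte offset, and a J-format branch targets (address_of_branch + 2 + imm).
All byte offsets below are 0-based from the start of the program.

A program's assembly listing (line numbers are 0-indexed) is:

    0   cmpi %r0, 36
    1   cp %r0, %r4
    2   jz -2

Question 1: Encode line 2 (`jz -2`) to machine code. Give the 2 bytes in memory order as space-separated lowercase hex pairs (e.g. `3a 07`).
line 2 (jz): pack op=0x16:5|imm=-2:11 = 0xb7fe; big→ b7 fe

b7 fe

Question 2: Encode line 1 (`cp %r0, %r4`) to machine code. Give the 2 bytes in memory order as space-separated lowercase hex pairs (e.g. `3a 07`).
L1: cp op=0xe:5|rd=0:3|rs=4:3|pad=0:5 ⇒ 0x7080 ⇒ big 70 80

70 80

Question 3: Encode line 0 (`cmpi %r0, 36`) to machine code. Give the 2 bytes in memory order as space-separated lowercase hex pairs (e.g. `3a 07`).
40 24

L0: cmpi op=0x8:5|rd=0:3|imm=36:8 ⇒ 0x4024 ⇒ big 40 24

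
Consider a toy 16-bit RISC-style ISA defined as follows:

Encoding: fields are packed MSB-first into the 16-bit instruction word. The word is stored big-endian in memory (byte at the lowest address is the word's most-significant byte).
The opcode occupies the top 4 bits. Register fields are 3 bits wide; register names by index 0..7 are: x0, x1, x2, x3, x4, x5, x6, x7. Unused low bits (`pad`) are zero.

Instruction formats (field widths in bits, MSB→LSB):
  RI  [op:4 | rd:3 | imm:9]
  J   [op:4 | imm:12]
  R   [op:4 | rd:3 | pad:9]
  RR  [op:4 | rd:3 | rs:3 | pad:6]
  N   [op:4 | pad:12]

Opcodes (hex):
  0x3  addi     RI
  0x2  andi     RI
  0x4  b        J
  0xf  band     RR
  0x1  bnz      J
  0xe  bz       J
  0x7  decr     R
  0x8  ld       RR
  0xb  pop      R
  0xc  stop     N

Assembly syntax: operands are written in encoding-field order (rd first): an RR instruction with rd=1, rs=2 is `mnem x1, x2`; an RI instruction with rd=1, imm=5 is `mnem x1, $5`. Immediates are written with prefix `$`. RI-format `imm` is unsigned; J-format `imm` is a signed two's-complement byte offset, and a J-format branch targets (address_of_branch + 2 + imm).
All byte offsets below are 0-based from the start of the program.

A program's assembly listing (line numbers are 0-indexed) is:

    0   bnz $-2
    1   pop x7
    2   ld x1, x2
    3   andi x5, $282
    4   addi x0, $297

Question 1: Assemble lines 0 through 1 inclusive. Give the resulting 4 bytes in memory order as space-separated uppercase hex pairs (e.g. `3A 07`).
1F FE BE 00

line 0 (bnz): pack op=0x1:4|imm=-2:12 = 0x1ffe; big→ 1f fe
line 1 (pop): pack op=0xb:4|rd=7:3|pad=0:9 = 0xbe00; big→ be 00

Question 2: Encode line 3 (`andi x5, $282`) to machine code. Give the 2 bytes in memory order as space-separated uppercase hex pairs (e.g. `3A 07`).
3. andi fields op=0x2:4|rd=5:3|imm=282:9 → word 2b1ah → 2b 1a

2B 1A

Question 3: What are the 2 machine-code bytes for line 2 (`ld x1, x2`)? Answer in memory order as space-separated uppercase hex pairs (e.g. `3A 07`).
2. ld fields op=0x8:4|rd=1:3|rs=2:3|pad=0:6 → word 8280h → 82 80

82 80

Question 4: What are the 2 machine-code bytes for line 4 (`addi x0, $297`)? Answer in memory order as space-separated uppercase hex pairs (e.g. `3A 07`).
line 4 (addi): pack op=0x3:4|rd=0:3|imm=297:9 = 0x3129; big→ 31 29

31 29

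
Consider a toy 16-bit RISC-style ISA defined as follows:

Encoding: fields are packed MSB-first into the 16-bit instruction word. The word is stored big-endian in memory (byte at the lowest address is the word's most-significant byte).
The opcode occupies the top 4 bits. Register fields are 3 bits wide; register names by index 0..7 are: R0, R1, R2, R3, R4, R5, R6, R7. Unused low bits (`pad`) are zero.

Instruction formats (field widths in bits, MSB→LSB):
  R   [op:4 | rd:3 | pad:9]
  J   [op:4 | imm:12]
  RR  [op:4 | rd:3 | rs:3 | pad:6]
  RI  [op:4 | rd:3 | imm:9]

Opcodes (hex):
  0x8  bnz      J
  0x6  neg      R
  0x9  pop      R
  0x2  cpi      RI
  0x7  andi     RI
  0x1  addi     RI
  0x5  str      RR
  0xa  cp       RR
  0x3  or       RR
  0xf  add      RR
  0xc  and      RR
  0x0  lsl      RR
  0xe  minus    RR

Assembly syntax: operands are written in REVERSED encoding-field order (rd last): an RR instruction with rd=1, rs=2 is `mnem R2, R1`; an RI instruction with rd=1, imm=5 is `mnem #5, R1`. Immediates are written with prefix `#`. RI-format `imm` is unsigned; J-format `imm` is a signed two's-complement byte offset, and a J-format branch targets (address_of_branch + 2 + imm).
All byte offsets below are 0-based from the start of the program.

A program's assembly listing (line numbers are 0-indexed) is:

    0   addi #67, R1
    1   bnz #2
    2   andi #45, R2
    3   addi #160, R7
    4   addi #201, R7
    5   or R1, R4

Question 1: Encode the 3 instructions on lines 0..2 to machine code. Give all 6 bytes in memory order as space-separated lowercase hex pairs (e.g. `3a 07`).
12 43 80 02 74 2d

line 0 (addi): pack op=0x1:4|rd=1:3|imm=67:9 = 0x1243; big→ 12 43
line 1 (bnz): pack op=0x8:4|imm=2:12 = 0x8002; big→ 80 02
line 2 (andi): pack op=0x7:4|rd=2:3|imm=45:9 = 0x742d; big→ 74 2d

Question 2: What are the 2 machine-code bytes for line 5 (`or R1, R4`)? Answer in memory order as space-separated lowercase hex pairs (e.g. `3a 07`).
5. or fields op=0x3:4|rd=4:3|rs=1:3|pad=0:6 → word 3840h → 38 40

38 40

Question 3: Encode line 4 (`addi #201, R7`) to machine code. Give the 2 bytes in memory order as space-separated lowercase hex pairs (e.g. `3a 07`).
L4: addi op=0x1:4|rd=7:3|imm=201:9 ⇒ 0x1ec9 ⇒ big 1e c9

1e c9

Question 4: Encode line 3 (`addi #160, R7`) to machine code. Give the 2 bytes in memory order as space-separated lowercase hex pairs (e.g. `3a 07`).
1e a0

line 3 (addi): pack op=0x1:4|rd=7:3|imm=160:9 = 0x1ea0; big→ 1e a0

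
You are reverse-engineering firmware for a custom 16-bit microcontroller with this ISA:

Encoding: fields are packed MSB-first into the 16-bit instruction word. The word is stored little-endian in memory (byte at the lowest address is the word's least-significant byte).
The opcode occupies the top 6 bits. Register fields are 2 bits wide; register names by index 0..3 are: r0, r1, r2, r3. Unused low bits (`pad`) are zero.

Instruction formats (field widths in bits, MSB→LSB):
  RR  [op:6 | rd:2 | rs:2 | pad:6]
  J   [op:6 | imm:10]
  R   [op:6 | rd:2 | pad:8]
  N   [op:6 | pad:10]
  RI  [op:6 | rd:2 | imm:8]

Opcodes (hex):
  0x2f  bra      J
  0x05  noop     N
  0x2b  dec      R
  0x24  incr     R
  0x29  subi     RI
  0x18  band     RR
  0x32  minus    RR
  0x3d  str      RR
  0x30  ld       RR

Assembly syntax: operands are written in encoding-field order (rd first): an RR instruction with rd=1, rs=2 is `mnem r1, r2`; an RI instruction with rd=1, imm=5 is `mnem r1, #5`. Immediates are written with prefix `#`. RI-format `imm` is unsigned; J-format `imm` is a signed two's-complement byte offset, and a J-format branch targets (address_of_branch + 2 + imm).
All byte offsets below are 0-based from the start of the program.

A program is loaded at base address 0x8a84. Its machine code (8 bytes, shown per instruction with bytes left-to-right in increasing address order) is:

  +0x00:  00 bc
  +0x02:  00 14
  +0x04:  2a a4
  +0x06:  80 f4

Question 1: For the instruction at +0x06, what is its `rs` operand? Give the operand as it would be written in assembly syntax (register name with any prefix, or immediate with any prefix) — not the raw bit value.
@+06  little-endian(80 f4) = 0xf480
  op=0xf480>>10=0x3d ⇒ str (RR)
  [9:8] rd=0 = r0
  [7:6] rs=2 = r2

r2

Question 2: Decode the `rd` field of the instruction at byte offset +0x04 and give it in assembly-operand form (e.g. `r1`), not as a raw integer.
r0

@+04  little-endian(2a a4) = 0xa42a
  top 6b → 0x29 → subi [RI]
  [9:8] rd=0 = r0
  [7:0] imm=42 = #42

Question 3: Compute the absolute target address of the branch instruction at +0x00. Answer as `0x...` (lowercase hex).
[00] 00 bc → 0xbc00
  opcode bits[15:10]=0x2f: bra/J
  imm@[9:0]=0x0 ⇒ #0
  target = base 0x8a84 + off 0x00 + 2 + imm 0 = 0x8a86

0x8a86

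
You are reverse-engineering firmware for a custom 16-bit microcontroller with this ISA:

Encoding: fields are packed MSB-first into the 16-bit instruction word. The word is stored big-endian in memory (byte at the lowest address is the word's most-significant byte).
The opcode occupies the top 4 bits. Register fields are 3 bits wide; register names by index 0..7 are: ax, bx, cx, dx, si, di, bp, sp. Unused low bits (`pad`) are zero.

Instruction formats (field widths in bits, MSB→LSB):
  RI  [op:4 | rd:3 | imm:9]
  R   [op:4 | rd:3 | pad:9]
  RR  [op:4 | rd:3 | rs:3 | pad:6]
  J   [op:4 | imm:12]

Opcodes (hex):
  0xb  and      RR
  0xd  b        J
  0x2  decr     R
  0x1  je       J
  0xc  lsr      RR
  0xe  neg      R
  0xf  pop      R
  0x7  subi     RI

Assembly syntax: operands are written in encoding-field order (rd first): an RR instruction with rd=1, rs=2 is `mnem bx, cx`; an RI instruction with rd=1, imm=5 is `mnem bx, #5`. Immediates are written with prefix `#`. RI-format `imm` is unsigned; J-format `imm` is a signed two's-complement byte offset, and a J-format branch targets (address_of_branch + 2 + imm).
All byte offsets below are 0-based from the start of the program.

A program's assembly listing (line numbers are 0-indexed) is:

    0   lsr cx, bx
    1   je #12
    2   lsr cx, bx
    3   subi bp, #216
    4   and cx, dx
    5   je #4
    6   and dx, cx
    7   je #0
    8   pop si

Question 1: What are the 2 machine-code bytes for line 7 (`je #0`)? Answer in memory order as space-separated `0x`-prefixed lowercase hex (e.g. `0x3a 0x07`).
0x10 0x00

line 7 (je): pack op=0x1:4|imm=0:12 = 0x1000; big→ 10 00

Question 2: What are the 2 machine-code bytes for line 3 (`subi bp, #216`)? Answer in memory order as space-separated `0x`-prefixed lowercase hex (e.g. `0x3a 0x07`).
0x7c 0xd8

L3: subi op=0x7:4|rd=6:3|imm=216:9 ⇒ 0x7cd8 ⇒ big 7c d8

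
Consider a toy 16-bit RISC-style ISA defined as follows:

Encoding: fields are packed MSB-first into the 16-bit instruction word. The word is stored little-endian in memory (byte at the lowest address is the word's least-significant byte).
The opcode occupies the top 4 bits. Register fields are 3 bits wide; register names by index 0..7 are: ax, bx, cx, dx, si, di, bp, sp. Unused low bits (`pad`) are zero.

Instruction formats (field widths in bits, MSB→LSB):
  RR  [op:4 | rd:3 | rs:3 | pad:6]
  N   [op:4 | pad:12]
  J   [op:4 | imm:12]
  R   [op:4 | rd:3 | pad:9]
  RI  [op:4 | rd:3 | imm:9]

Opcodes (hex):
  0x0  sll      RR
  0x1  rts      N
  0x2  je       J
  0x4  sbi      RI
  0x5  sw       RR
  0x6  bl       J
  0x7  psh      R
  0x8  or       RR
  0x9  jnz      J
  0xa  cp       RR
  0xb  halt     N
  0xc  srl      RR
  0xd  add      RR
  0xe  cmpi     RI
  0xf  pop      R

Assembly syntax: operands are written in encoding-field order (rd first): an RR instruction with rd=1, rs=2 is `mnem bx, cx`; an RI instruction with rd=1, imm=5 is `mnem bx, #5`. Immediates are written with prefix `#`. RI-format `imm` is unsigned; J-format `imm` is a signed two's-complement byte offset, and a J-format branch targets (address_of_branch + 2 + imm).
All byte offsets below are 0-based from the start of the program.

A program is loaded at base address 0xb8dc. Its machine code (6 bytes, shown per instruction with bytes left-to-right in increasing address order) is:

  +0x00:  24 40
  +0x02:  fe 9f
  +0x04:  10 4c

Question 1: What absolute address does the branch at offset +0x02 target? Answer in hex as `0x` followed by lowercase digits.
[02] fe 9f → 0x9ffe
  op=0x9ffe>>12=0x9 ⇒ jnz (J)
  imm@[11:0]=0xffe (s12→-2) ⇒ #-2
  target = base 0xb8dc + off 0x02 + 2 + imm -2 = 0xb8de

0xb8de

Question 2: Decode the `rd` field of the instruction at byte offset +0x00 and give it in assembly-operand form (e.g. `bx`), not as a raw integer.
+0x00: 24 40 ⇒ word 0x4024 (little)
  op=0x4024>>12=0x4 ⇒ sbi (RI)
  [11:9] rd=0 = ax
  [8:0] imm=36 = #36

ax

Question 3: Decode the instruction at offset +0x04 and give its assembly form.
sbi bp, #16

+0x04: 10 4c ⇒ word 0x4c10 (little)
  top 4b → 0x4 → sbi [RI]
  rd@[11:9]=0x6 ⇒ bp
  imm@[8:0]=0x10 ⇒ #16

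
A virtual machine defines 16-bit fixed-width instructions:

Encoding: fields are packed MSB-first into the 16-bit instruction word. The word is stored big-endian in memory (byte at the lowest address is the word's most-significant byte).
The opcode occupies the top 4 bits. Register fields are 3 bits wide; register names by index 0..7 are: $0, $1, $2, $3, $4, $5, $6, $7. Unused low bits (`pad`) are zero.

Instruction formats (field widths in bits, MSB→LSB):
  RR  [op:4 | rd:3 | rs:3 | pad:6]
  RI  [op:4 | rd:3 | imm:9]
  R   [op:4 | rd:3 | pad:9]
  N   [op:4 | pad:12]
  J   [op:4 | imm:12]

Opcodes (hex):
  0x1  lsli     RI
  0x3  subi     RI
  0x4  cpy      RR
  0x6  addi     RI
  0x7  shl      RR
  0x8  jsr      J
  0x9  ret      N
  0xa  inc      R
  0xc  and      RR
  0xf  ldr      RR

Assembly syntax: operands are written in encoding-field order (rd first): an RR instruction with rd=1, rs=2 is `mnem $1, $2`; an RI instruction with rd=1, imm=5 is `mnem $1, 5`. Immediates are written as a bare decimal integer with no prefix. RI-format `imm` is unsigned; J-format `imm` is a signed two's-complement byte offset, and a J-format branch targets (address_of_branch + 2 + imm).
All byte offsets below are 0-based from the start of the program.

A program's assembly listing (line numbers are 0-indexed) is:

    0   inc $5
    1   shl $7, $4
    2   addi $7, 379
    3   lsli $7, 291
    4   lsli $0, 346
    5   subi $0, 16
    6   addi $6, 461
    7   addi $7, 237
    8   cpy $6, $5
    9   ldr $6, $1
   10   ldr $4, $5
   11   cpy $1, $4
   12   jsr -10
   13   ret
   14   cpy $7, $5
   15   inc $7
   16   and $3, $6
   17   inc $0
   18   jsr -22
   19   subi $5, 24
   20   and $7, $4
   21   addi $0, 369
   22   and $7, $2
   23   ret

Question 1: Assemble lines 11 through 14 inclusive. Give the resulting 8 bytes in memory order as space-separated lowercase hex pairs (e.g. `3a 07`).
43 00 8f f6 90 00 4f 40

11. cpy fields op=0x4:4|rd=1:3|rs=4:3|pad=0:6 → word 4300h → 43 00
12. jsr fields op=0x8:4|imm=-10:12 → word 8ff6h → 8f f6
13. ret fields op=0x9:4|pad=0:12 → word 9000h → 90 00
14. cpy fields op=0x4:4|rd=7:3|rs=5:3|pad=0:6 → word 4f40h → 4f 40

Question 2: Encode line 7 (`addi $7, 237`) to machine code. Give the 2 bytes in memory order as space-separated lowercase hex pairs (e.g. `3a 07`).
line 7 (addi): pack op=0x6:4|rd=7:3|imm=237:9 = 0x6eed; big→ 6e ed

6e ed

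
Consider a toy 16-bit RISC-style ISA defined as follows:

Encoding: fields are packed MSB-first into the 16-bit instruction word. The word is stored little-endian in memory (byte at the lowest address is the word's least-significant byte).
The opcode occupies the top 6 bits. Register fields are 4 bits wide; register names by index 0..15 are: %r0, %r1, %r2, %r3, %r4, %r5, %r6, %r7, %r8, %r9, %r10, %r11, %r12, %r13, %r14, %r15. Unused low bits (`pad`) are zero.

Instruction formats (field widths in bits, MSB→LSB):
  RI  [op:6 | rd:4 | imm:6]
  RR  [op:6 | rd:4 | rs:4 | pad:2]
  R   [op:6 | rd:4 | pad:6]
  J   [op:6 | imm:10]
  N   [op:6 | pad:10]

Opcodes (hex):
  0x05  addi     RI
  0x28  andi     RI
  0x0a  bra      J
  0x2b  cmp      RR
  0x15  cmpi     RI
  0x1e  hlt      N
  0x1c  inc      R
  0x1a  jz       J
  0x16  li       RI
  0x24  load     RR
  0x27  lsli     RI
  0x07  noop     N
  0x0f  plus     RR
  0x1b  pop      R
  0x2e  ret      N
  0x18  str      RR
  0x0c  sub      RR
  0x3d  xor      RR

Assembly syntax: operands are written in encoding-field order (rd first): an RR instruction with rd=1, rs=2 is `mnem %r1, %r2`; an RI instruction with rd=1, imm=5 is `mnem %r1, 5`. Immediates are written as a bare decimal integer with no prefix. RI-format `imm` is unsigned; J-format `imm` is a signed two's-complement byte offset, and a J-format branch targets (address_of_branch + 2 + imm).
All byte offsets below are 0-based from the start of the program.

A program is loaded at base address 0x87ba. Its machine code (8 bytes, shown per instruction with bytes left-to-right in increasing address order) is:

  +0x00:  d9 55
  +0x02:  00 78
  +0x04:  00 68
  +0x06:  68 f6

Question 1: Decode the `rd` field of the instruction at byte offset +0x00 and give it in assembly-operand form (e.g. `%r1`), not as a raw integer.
%r7

[00] d9 55 → 0x55d9
  top 6b → 0x15 → cmpi [RI]
  [9:6] rd=7 = %r7
  [5:0] imm=25 = 25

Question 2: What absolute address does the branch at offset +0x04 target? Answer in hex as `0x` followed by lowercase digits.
@+04  little-endian(00 68) = 0x6800
  op=0x6800>>10=0x1a ⇒ jz (J)
  [9:0] imm=0 = 0
  target = base 0x87ba + off 0x04 + 2 + imm 0 = 0x87c0

0x87c0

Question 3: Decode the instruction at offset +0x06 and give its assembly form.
off 0x06: read 68 f6 as little → 0xf668
  opcode bits[15:10]=0x3d: xor/RR
  [9:6] rd=9 = %r9
  [5:2] rs=10 = %r10

xor %r9, %r10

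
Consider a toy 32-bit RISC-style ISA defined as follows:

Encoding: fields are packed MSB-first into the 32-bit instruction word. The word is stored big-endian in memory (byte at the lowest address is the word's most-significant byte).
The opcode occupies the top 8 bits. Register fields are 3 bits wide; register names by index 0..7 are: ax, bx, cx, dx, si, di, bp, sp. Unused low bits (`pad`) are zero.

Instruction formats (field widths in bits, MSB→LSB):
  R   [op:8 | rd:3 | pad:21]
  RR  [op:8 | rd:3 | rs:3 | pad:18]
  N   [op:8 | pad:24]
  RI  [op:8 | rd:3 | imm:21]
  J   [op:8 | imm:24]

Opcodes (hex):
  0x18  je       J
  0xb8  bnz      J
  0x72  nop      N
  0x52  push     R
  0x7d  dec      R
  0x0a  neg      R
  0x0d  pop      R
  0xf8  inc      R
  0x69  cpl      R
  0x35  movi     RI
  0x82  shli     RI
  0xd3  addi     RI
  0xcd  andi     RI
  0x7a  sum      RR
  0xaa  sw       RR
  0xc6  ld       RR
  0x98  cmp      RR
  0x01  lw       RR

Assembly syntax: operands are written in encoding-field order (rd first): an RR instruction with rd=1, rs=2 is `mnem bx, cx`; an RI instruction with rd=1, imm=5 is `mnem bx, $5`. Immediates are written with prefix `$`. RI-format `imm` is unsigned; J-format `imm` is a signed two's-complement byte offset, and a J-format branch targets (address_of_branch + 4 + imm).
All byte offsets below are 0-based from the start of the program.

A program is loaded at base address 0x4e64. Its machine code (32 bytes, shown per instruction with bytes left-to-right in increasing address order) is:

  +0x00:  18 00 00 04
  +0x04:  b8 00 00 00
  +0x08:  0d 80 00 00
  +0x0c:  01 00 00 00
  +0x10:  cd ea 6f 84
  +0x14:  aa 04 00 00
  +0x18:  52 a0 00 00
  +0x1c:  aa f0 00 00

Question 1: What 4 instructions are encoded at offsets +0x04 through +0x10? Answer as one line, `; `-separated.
off 0x04: read b8 00 00 00 as big → 0xb8000000
  opcode bits[31:24]=0xb8: bnz/J
  imm: (w>>0)&0xffffff=0x0 → $0
off 0x08: read 0d 80 00 00 as big → 0x0d800000
  opcode bits[31:24]=0xd: pop/R
  rd: (w>>21)&0x7=0x4 → si
off 0x0c: read 01 00 00 00 as big → 0x01000000
  opcode bits[31:24]=0x1: lw/RR
  rd: (w>>21)&0x7=0x0 → ax
  rs: (w>>18)&0x7=0x0 → ax
off 0x10: read cd ea 6f 84 as big → 0xcdea6f84
  opcode bits[31:24]=0xcd: andi/RI
  rd: (w>>21)&0x7=0x7 → sp
  imm: (w>>0)&0x1fffff=0xa6f84 → $683908

bnz $0; pop si; lw ax, ax; andi sp, $683908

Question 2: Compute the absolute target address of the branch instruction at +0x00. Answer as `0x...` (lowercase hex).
[00] 18 00 00 04 → 0x18000004
  top 8b → 0x18 → je [J]
  imm@[23:0]=0x4 ⇒ $4
  target = base 0x4e64 + off 0x00 + 4 + imm 4 = 0x4e6c

0x4e6c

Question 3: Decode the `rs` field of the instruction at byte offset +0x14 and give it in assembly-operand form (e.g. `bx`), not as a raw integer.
bx

@+14  big-endian(aa 04 00 00) = 0xaa040000
  op=0xaa040000>>24=0xaa ⇒ sw (RR)
  [23:21] rd=0 = ax
  [20:18] rs=1 = bx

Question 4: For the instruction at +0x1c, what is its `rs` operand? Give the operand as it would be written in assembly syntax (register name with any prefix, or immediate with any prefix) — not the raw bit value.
+0x1c: aa f0 00 00 ⇒ word 0xaaf00000 (big)
  op=0xaaf00000>>24=0xaa ⇒ sw (RR)
  rd: (w>>21)&0x7=0x7 → sp
  rs: (w>>18)&0x7=0x4 → si

si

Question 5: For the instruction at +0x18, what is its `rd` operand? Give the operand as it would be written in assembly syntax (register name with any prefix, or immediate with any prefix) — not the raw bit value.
di

+0x18: 52 a0 00 00 ⇒ word 0x52a00000 (big)
  op=0x52a00000>>24=0x52 ⇒ push (R)
  rd@[23:21]=0x5 ⇒ di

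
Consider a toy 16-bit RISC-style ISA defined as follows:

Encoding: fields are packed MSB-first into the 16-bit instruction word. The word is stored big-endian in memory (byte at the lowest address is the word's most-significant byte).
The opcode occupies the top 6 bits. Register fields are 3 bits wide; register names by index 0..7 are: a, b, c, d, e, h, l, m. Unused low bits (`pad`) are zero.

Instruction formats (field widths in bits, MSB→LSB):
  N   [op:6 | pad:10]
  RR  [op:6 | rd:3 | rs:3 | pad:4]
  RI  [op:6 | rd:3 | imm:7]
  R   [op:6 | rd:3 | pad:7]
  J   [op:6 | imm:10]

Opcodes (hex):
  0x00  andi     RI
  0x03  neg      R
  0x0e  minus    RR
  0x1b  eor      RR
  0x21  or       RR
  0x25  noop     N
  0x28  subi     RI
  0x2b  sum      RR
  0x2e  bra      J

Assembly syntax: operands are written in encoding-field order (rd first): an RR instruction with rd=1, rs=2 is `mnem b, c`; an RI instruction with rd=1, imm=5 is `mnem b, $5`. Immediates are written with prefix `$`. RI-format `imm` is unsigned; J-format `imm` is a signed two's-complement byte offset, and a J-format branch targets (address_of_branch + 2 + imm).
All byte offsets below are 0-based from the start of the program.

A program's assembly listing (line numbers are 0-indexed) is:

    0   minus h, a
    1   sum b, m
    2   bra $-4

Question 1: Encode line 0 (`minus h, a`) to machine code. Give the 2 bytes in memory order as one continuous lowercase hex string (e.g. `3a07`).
0. minus fields op=0xe:6|rd=5:3|rs=0:3|pad=0:4 → word 3a80h → 3a 80

3a80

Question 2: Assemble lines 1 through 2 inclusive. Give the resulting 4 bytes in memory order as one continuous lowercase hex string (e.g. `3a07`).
L1: sum op=0x2b:6|rd=1:3|rs=7:3|pad=0:4 ⇒ 0xacf0 ⇒ big ac f0
L2: bra op=0x2e:6|imm=-4:10 ⇒ 0xbbfc ⇒ big bb fc

acf0bbfc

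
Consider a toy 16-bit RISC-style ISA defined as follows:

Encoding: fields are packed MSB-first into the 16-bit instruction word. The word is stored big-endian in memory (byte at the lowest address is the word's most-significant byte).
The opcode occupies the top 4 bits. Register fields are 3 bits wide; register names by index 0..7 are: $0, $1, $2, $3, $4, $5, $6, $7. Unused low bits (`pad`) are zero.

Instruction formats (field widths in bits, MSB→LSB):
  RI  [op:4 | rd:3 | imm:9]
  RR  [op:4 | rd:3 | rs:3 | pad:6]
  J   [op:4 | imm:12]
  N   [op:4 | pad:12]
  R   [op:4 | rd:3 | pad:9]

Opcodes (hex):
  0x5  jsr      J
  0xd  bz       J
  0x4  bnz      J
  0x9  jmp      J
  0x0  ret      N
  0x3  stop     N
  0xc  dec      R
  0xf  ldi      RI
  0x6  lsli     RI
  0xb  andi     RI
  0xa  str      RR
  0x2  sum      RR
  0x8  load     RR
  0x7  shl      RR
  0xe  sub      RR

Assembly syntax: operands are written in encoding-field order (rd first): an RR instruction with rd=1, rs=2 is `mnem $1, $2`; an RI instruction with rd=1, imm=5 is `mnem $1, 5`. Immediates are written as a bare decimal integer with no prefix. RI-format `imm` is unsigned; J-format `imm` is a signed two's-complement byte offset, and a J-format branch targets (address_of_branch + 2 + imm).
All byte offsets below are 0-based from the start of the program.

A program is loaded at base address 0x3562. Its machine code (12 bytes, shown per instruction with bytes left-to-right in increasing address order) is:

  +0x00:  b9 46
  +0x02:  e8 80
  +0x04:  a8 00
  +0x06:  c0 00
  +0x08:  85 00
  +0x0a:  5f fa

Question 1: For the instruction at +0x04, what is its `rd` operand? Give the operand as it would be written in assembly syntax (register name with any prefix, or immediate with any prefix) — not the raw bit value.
+0x04: a8 00 ⇒ word 0xa800 (big)
  top 4b → 0xa → str [RR]
  rd: (w>>9)&0x7=0x4 → $4
  rs: (w>>6)&0x7=0x0 → $0

$4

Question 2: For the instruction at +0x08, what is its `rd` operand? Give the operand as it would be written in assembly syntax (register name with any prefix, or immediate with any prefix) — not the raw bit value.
$2

+0x08: 85 00 ⇒ word 0x8500 (big)
  top 4b → 0x8 → load [RR]
  rd: (w>>9)&0x7=0x2 → $2
  rs: (w>>6)&0x7=0x4 → $4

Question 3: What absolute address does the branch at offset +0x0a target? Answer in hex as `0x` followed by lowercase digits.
[0a] 5f fa → 0x5ffa
  top 4b → 0x5 → jsr [J]
  imm@[11:0]=0xffa (s12→-6) ⇒ -6
  target = base 0x3562 + off 0x0a + 2 + imm -6 = 0x3568

0x3568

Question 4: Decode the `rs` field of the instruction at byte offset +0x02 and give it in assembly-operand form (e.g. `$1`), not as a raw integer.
@+02  big-endian(e8 80) = 0xe880
  top 4b → 0xe → sub [RR]
  rd: (w>>9)&0x7=0x4 → $4
  rs: (w>>6)&0x7=0x2 → $2

$2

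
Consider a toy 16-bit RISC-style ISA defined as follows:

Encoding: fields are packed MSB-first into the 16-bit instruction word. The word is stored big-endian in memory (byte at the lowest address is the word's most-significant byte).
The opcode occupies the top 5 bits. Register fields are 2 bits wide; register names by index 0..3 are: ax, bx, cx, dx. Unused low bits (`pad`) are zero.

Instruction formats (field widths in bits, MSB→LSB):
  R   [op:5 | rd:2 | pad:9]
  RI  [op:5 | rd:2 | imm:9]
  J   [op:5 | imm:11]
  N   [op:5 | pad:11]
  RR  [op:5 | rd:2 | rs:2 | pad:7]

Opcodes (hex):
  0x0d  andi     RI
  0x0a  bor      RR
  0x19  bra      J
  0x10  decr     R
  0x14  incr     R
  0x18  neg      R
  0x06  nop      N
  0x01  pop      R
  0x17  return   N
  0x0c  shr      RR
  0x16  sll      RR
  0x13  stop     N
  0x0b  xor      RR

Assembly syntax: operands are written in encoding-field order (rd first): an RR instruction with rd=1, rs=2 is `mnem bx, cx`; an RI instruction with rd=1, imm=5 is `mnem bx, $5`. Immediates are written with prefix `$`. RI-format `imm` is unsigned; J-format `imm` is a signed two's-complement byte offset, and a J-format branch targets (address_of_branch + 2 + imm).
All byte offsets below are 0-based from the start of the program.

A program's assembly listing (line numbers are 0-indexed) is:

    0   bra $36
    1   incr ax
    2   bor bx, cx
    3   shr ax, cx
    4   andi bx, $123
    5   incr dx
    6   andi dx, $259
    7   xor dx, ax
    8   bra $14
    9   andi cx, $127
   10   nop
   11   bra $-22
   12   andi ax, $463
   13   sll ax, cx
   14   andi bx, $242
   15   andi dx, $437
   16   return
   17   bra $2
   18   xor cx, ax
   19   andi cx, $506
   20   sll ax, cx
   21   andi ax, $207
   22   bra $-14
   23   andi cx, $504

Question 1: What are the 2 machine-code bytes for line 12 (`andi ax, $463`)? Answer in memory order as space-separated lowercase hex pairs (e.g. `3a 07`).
69 cf

line 12 (andi): pack op=0xd:5|rd=0:2|imm=463:9 = 0x69cf; big→ 69 cf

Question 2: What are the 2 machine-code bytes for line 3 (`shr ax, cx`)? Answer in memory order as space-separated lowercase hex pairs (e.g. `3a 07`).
61 00

L3: shr op=0xc:5|rd=0:2|rs=2:2|pad=0:7 ⇒ 0x6100 ⇒ big 61 00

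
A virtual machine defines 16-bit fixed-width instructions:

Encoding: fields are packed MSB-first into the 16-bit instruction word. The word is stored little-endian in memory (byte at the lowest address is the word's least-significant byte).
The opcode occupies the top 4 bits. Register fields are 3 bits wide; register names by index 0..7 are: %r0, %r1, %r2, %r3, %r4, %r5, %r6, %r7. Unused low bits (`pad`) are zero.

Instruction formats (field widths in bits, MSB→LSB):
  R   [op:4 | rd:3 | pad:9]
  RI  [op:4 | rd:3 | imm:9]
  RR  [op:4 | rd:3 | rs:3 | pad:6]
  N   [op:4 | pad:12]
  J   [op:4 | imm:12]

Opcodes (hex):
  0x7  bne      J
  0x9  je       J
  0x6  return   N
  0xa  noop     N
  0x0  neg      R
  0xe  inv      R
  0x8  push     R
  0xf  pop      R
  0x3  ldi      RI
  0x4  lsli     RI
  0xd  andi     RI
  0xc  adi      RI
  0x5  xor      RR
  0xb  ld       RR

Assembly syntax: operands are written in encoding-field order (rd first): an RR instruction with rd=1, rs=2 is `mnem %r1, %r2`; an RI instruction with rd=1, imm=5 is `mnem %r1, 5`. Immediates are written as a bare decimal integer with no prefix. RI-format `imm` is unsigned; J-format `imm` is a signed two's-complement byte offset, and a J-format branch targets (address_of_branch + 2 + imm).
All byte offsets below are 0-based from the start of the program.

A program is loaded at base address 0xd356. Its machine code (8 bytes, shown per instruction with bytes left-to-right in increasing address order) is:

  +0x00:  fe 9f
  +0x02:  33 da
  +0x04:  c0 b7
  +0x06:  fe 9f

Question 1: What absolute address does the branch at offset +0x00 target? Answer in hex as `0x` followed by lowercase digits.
[00] fe 9f → 0x9ffe
  top 4b → 0x9 → je [J]
  imm: (w>>0)&0xfff=0xffe (s12→-2) → -2
  target = base 0xd356 + off 0x00 + 2 + imm -2 = 0xd356

0xd356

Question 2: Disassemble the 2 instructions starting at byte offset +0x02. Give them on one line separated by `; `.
andi %r5, 51; ld %r3, %r7

[02] 33 da → 0xda33
  op=0xda33>>12=0xd ⇒ andi (RI)
  rd: (w>>9)&0x7=0x5 → %r5
  imm: (w>>0)&0x1ff=0x33 → 51
[04] c0 b7 → 0xb7c0
  op=0xb7c0>>12=0xb ⇒ ld (RR)
  rd: (w>>9)&0x7=0x3 → %r3
  rs: (w>>6)&0x7=0x7 → %r7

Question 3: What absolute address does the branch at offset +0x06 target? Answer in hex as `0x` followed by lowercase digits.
@+06  little-endian(fe 9f) = 0x9ffe
  op=0x9ffe>>12=0x9 ⇒ je (J)
  [11:0] imm=4094 (s12→-2) = -2
  target = base 0xd356 + off 0x06 + 2 + imm -2 = 0xd35c

0xd35c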